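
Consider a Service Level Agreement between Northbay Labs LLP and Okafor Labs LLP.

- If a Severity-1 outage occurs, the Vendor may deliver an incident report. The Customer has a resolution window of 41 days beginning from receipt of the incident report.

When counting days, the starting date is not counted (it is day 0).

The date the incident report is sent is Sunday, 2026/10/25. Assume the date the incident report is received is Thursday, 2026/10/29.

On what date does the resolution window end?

2026/12/09

Adding 41 calendar days to 2026/10/29 gives 2026/12/09, which is the last day of the resolution window.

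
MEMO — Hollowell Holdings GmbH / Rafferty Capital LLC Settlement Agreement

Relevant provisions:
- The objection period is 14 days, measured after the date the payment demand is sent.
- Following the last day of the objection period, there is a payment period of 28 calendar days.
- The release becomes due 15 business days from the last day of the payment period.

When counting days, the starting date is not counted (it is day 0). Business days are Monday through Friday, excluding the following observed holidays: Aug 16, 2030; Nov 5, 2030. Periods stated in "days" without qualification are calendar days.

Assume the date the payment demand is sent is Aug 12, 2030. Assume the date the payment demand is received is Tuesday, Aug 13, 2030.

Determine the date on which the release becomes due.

Adding 14 calendar days to Aug 12, 2030 gives Aug 26, 2030, which is the last day of the objection period.
The last day of the payment period: 28 calendar days after Aug 26, 2030 is Sep 23, 2030.
The date on which the release becomes due: counting 15 business days from Monday, Sep 23, 2030 (Sep 24, Sep 25, Sep 26, Sep 27, …, Oct 10, Oct 11, Oct 14, skipping weekends) reaches Monday, Oct 14, 2030.

Oct 14, 2030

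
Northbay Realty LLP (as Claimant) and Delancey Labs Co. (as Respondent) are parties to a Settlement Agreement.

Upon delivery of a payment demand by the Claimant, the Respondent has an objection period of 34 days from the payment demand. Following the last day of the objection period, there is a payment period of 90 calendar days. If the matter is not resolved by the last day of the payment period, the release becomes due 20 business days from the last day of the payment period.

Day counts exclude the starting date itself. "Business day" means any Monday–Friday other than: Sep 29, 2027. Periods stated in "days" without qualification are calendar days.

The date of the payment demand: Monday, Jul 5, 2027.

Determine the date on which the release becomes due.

Dec 3, 2027

The last day of the objection period: Jul 5, 2027 + 34 days = Aug 8, 2027.
The last day of the payment period: 90 calendar days after Aug 8, 2027 is Nov 6, 2027.
From Saturday, Nov 6, 2027, 20 business days (Nov 8, Nov 9, Nov 10, Nov 11, …, Dec 1, Dec 2, Dec 3, skipping weekends) brings us to Friday, Dec 3, 2027, which is the date on which the release becomes due.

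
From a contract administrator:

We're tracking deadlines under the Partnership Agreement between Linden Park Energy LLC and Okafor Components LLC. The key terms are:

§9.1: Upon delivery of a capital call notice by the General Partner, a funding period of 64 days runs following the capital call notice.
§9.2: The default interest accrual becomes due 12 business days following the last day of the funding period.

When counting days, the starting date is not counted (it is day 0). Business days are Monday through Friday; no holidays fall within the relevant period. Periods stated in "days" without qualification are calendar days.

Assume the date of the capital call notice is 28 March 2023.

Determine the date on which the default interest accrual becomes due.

16 June 2023

The last day of the funding period: 64 calendar days after 28 March 2023 is 31 May 2023.
The date on which the default interest accrual becomes due: 12 business days after Wednesday, 31 May 2023, skipping weekends — Jun 1, Jun 2, Jun 5, Jun 6, …, Jun 14, Jun 15, Jun 16 — lands on Friday, 16 June 2023.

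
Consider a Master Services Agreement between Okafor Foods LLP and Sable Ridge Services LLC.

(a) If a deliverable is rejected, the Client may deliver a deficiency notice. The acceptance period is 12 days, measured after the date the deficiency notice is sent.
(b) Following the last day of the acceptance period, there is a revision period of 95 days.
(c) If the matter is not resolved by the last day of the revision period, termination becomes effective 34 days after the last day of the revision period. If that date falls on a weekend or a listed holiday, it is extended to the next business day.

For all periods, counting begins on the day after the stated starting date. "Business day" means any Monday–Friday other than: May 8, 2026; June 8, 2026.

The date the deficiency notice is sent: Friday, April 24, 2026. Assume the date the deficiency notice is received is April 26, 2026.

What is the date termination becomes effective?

September 14, 2026

The last day of the acceptance period: April 24, 2026 + 12 days = May 6, 2026.
Adding 95 calendar days to May 6, 2026 gives August 9, 2026, which is the last day of the revision period.
Adding 34 calendar days to August 9, 2026 gives September 12, 2026, which is the date termination becomes effective. That falls on a Saturday, so it rolls to the next business day, Monday, September 14, 2026.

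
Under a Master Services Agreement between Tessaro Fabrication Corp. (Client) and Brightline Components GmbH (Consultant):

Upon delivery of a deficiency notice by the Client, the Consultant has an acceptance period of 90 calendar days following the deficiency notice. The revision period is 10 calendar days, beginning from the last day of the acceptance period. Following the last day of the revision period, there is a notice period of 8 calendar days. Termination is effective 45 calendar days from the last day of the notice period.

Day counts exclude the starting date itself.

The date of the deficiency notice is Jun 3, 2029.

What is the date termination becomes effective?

The last day of the acceptance period: Jun 3, 2029 + 90 days = Sep 1, 2029.
The last day of the revision period: Sep 1, 2029 + 10 days = Sep 11, 2029.
The last day of the notice period: Sep 11, 2029 + 8 days = Sep 19, 2029.
The date termination becomes effective: Sep 19, 2029 + 45 days = Nov 3, 2029.

Nov 3, 2029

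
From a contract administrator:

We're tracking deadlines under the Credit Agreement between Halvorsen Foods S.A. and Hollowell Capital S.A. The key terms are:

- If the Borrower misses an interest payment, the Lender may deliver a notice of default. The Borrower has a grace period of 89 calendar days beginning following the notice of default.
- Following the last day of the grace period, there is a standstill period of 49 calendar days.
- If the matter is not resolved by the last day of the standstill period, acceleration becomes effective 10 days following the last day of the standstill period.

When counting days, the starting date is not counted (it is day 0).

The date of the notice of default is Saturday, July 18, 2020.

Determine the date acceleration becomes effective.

December 13, 2020

Adding 89 calendar days to July 18, 2020 gives October 15, 2020, which is the last day of the grace period.
The last day of the standstill period: 49 calendar days after October 15, 2020 is December 3, 2020.
Adding 10 calendar days to December 3, 2020 gives December 13, 2020, which is the date acceleration becomes effective.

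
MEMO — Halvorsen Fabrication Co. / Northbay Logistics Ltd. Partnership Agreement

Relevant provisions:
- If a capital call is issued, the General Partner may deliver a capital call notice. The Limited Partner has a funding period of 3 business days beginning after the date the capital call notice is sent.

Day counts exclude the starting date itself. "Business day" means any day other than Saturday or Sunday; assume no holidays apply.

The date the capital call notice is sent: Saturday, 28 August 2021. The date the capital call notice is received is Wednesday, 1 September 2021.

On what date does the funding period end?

1 September 2021

The last day of the funding period: counting 3 business days from Saturday, 28 August 2021 (Aug 30, Aug 31, Sep 1, skipping weekends) reaches Wednesday, 1 September 2021.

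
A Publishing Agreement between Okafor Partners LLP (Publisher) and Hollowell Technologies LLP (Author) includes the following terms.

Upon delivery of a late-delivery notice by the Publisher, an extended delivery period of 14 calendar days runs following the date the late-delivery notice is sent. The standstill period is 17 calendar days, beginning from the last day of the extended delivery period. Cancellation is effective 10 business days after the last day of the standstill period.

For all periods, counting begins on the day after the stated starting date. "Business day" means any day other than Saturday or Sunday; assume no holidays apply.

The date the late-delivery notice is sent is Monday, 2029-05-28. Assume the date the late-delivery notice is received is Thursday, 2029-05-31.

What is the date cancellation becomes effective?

2029-07-12

Adding 14 calendar days to 2029-05-28 gives 2029-06-11, which is the last day of the extended delivery period.
The last day of the standstill period: 2029-06-11 + 17 days = 2029-06-28.
The date cancellation becomes effective: 10 business days after Thursday, 2029-06-28, skipping weekends — Jun 29, Jul 2, Jul 3, Jul 4, Jul 5, Jul 6, Jul 9, Jul 10, Jul 11, Jul 12 — lands on Thursday, 2029-07-12.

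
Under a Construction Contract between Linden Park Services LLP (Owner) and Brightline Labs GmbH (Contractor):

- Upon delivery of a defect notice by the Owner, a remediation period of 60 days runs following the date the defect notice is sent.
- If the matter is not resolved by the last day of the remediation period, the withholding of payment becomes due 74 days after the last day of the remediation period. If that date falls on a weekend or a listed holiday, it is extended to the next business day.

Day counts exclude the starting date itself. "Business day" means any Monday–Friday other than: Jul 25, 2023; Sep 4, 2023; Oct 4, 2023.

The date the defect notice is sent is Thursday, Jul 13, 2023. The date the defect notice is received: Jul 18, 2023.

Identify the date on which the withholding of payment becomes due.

The last day of the remediation period: 60 calendar days after Jul 13, 2023 is Sep 11, 2023.
Adding 74 calendar days to Sep 11, 2023 gives Nov 24, 2023, which is the date on which the withholding of payment becomes due. Nov 24, 2023 is a Friday and is not a listed holiday, so no roll-forward applies.

Nov 24, 2023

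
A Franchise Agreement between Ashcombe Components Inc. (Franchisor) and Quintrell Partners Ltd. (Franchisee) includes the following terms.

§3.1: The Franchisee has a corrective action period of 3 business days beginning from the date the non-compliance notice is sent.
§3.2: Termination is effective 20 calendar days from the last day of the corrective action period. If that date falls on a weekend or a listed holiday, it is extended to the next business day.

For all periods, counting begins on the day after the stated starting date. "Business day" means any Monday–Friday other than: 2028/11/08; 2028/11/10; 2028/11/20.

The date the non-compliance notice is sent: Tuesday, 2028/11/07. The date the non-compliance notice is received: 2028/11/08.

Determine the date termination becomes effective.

The last day of the corrective action period: counting 3 business days from Tuesday, 2028/11/07 (Nov 9, Nov 13, Nov 14, skipping weekends and the listed holidays on Nov 8, Nov 10) reaches Tuesday, 2028/11/14.
The date termination becomes effective: 20 calendar days after 2028/11/14 is 2028/12/04. 2028/12/04 is a Monday and is not a listed holiday, so no roll-forward applies.

2028/12/04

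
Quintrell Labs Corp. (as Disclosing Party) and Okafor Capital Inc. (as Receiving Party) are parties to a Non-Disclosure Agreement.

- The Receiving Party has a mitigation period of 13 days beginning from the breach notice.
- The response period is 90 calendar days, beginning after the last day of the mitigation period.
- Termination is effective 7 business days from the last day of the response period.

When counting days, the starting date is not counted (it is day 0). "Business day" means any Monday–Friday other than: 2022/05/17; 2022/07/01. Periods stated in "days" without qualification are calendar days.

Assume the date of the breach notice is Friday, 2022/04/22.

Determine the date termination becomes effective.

The last day of the mitigation period: 2022/04/22 + 13 days = 2022/05/05.
Adding 90 calendar days to 2022/05/05 gives 2022/08/03, which is the last day of the response period.
The date termination becomes effective: counting 7 business days from Wednesday, 2022/08/03 (Aug 4, Aug 5, Aug 8, Aug 9, Aug 10, Aug 11, Aug 12, skipping weekends) reaches Friday, 2022/08/12.

2022/08/12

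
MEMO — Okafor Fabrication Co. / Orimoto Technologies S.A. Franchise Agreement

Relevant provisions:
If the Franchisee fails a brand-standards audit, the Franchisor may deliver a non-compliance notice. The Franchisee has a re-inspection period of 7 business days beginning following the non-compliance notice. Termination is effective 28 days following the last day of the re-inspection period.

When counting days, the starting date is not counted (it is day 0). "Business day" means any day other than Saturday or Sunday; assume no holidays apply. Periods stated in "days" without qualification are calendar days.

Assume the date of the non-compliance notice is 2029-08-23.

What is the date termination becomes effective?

2029-10-01

From Thursday, 2029-08-23, 7 business days (Aug 24, Aug 27, Aug 28, Aug 29, Aug 30, Aug 31, Sep 3, skipping weekends) brings us to Monday, 2029-09-03, which is the last day of the re-inspection period.
The date termination becomes effective: 2029-09-03 + 28 days = 2029-10-01.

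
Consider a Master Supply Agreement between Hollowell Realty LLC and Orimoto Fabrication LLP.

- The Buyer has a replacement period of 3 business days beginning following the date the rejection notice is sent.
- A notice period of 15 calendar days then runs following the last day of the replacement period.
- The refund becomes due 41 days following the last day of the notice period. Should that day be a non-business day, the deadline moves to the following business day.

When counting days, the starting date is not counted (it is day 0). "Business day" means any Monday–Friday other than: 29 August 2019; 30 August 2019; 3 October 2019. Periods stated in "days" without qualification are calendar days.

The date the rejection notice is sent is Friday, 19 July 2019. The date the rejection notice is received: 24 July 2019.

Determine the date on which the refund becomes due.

18 September 2019

The last day of the replacement period: 3 business days after Friday, 19 July 2019, skipping weekends — Jul 22, Jul 23, Jul 24 — lands on Wednesday, 24 July 2019.
The last day of the notice period: 24 July 2019 + 15 days = 8 August 2019.
Adding 41 calendar days to 8 August 2019 gives 18 September 2019, which is the date on which the refund becomes due. 18 September 2019 is a Wednesday and is not a listed holiday, so no roll-forward applies.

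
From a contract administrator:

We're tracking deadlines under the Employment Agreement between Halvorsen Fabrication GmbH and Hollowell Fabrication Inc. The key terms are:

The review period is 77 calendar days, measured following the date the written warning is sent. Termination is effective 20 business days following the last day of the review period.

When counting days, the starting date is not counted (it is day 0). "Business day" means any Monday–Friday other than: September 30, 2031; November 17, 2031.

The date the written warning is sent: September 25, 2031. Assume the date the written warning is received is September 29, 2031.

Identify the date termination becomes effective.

The last day of the review period: September 25, 2031 + 77 days = December 11, 2031.
The date termination becomes effective: 20 business days after Thursday, December 11, 2031, skipping weekends — Dec 12, Dec 15, Dec 16, Dec 17, …, Jan 6, Jan 7, Jan 8 — lands on Thursday, January 8, 2032.

January 8, 2032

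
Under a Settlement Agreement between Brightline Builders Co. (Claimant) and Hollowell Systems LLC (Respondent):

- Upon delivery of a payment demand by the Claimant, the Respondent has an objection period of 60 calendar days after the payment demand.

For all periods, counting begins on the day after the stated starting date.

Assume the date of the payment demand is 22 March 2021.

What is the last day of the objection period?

The last day of the objection period: 22 March 2021 + 60 days = 21 May 2021.

21 May 2021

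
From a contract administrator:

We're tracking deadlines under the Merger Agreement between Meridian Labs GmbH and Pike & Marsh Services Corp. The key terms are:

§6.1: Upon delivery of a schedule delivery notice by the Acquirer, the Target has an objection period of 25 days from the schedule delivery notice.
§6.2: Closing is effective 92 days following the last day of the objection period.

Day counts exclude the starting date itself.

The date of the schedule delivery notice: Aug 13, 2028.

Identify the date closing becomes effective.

Dec 8, 2028

The last day of the objection period: Aug 13, 2028 + 25 days = Sep 7, 2028.
Adding 92 calendar days to Sep 7, 2028 gives Dec 8, 2028, which is the date closing becomes effective.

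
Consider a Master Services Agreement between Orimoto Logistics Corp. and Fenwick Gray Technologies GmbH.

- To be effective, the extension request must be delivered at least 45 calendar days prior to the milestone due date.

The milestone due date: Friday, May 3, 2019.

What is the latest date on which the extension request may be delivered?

March 19, 2019

Counting back 45 calendar days from May 3, 2019 gives March 19, 2019.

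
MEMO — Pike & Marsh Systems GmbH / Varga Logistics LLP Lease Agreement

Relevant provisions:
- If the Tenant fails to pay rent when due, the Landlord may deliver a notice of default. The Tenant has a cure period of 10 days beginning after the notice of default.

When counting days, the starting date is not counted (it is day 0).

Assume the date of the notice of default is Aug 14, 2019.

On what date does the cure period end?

Aug 24, 2019

The last day of the cure period: Aug 14, 2019 + 10 days = Aug 24, 2019.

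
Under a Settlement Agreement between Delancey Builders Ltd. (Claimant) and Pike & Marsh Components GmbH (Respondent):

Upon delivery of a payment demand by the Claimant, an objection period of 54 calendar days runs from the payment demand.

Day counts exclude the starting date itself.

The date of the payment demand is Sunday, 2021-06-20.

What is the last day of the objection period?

The last day of the objection period: 54 calendar days after 2021-06-20 is 2021-08-13.

2021-08-13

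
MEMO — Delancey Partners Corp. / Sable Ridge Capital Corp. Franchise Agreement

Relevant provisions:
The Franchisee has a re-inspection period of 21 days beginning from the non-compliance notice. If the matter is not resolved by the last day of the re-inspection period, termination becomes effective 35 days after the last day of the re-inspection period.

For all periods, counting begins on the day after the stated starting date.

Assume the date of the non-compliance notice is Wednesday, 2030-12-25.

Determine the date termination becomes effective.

2031-02-19

The last day of the re-inspection period: 21 calendar days after 2030-12-25 is 2031-01-15.
Adding 35 calendar days to 2031-01-15 gives 2031-02-19, which is the date termination becomes effective.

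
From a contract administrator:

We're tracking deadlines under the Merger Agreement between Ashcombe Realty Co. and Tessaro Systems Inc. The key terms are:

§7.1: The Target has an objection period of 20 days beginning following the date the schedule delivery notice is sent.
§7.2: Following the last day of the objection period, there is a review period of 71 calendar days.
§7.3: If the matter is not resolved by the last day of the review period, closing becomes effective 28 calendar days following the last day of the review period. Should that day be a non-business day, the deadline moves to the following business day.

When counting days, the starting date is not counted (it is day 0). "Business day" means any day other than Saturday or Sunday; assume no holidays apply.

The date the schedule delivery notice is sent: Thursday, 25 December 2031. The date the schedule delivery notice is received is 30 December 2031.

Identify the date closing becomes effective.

22 April 2032

The last day of the objection period: 20 calendar days after 25 December 2031 is 14 January 2032.
Adding 71 calendar days to 14 January 2032 gives 25 March 2032, which is the last day of the review period.
The date closing becomes effective: 25 March 2032 + 28 days = 22 April 2032. 22 April 2032 is a Thursday, so no roll-forward applies.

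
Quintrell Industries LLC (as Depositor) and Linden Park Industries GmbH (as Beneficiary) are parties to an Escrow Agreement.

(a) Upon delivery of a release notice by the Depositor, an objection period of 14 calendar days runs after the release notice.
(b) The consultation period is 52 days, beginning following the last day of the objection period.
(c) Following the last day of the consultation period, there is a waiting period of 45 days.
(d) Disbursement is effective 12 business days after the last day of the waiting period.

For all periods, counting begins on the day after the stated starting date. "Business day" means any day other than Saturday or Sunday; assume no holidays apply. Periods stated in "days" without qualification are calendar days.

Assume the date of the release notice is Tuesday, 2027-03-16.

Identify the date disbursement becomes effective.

Adding 14 calendar days to 2027-03-16 gives 2027-03-30, which is the last day of the objection period.
Adding 52 calendar days to 2027-03-30 gives 2027-05-21, which is the last day of the consultation period.
The last day of the waiting period: 2027-05-21 + 45 days = 2027-07-05.
The date disbursement becomes effective: counting 12 business days from Monday, 2027-07-05 (Jul 6, Jul 7, Jul 8, Jul 9, …, Jul 19, Jul 20, Jul 21, skipping weekends) reaches Wednesday, 2027-07-21.

2027-07-21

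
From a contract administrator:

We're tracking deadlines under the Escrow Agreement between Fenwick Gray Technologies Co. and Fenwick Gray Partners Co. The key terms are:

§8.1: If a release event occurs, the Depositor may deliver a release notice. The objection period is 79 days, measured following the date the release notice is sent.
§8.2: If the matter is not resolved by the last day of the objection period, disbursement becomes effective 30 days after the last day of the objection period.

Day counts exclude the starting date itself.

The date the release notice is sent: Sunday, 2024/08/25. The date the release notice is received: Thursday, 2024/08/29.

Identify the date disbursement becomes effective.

The last day of the objection period: 79 calendar days after 2024/08/25 is 2024/11/12.
The date disbursement becomes effective: 30 calendar days after 2024/11/12 is 2024/12/12.

2024/12/12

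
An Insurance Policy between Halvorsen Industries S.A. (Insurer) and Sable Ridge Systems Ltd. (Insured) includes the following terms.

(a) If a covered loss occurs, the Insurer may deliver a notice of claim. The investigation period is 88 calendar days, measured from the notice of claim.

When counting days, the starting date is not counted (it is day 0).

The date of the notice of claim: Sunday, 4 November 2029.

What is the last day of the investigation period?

Adding 88 calendar days to 4 November 2029 gives 31 January 2030, which is the last day of the investigation period.

31 January 2030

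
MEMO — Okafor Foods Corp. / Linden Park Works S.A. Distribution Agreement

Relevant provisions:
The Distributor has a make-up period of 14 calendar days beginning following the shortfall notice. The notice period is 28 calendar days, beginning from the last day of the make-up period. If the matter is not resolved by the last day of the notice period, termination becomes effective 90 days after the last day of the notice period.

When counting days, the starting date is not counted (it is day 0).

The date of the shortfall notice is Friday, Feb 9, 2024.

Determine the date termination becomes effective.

The last day of the make-up period: 14 calendar days after Feb 9, 2024 is Feb 23, 2024.
The last day of the notice period: 28 calendar days after Feb 23, 2024 is Mar 22, 2024.
Adding 90 calendar days to Mar 22, 2024 gives Jun 20, 2024, which is the date termination becomes effective.

Jun 20, 2024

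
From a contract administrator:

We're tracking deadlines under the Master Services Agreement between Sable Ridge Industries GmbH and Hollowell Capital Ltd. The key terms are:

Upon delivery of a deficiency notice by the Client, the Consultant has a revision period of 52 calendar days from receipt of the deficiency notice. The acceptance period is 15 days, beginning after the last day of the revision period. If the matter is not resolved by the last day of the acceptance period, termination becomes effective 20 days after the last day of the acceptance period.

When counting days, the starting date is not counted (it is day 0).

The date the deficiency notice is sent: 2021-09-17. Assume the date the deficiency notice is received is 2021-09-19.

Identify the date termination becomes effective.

2021-12-15

The last day of the revision period: 52 calendar days after 2021-09-19 is 2021-11-10.
The last day of the acceptance period: 15 calendar days after 2021-11-10 is 2021-11-25.
The date termination becomes effective: 20 calendar days after 2021-11-25 is 2021-12-15.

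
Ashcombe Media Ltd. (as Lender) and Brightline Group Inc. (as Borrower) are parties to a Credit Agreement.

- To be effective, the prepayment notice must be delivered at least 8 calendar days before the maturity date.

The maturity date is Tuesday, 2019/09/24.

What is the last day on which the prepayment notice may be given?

2019/09/16

Counting back 8 calendar days from 2019/09/24 gives 2019/09/16.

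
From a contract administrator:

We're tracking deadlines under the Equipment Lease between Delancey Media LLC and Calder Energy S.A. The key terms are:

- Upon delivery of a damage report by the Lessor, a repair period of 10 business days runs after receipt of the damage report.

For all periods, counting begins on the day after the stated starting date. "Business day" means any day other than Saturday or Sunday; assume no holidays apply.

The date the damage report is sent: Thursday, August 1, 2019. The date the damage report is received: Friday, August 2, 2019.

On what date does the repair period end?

The last day of the repair period: 10 business days after Friday, August 2, 2019, skipping weekends — Aug 5, Aug 6, Aug 7, Aug 8, Aug 9, Aug 12, Aug 13, Aug 14, Aug 15, Aug 16 — lands on Friday, August 16, 2019.

August 16, 2019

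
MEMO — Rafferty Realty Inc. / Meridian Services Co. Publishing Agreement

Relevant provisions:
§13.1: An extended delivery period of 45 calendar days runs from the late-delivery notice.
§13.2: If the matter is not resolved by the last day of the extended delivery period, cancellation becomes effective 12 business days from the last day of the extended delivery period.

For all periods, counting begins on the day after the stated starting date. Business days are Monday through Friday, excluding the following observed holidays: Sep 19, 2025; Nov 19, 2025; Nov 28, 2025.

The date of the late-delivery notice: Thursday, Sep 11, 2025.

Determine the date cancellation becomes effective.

Nov 11, 2025

The last day of the extended delivery period: Sep 11, 2025 + 45 days = Oct 26, 2025.
The date cancellation becomes effective: counting 12 business days from Sunday, Oct 26, 2025 (Oct 27, Oct 28, Oct 29, Oct 30, …, Nov 7, Nov 10, Nov 11, skipping weekends) reaches Tuesday, Nov 11, 2025.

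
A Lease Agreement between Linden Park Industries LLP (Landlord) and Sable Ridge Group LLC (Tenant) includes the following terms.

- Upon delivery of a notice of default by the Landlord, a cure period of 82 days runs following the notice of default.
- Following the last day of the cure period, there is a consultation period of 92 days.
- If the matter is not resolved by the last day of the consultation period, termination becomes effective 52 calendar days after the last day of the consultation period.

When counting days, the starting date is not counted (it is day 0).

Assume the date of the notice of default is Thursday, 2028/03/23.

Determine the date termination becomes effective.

2028/11/04

Adding 82 calendar days to 2028/03/23 gives 2028/06/13, which is the last day of the cure period.
The last day of the consultation period: 92 calendar days after 2028/06/13 is 2028/09/13.
The date termination becomes effective: 52 calendar days after 2028/09/13 is 2028/11/04.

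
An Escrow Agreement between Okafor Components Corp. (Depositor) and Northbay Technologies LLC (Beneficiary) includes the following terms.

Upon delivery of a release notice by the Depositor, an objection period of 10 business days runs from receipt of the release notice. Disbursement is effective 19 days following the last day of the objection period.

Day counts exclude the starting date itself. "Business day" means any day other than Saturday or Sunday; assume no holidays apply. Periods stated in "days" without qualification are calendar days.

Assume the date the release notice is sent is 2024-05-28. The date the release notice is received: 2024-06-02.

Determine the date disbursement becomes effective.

The last day of the objection period: 10 business days after Sunday, 2024-06-02, skipping weekends — Jun 3, Jun 4, Jun 5, Jun 6, Jun 7, Jun 10, Jun 11, Jun 12, Jun 13, Jun 14 — lands on Friday, 2024-06-14.
Adding 19 calendar days to 2024-06-14 gives 2024-07-03, which is the date disbursement becomes effective.

2024-07-03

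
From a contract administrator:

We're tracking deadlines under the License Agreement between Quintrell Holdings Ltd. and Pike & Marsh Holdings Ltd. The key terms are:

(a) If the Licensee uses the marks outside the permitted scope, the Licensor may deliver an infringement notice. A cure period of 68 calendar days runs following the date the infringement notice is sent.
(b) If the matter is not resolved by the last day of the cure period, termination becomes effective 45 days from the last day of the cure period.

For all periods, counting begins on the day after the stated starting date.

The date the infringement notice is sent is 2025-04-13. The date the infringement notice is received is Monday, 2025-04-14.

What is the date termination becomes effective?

Adding 68 calendar days to 2025-04-13 gives 2025-06-20, which is the last day of the cure period.
The date termination becomes effective: 45 calendar days after 2025-06-20 is 2025-08-04.

2025-08-04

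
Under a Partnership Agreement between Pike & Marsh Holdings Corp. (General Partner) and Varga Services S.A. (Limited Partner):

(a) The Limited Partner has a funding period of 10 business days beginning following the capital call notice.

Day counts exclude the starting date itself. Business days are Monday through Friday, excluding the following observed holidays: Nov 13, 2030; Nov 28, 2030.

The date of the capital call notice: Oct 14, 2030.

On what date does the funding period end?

Oct 28, 2030

The last day of the funding period: counting 10 business days from Monday, Oct 14, 2030 (Oct 15, Oct 16, Oct 17, Oct 18, Oct 21, Oct 22, Oct 23, Oct 24, Oct 25, Oct 28, skipping weekends) reaches Monday, Oct 28, 2030.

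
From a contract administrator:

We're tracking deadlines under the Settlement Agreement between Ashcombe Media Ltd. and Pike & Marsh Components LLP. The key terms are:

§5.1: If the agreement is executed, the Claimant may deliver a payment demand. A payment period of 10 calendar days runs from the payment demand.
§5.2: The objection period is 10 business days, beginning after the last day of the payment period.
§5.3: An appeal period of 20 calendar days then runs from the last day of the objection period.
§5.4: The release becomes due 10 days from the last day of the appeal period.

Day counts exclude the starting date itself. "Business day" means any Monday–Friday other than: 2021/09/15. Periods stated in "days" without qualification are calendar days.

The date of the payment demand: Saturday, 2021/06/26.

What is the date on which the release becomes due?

2021/08/19

The last day of the payment period: 2021/06/26 + 10 days = 2021/07/06.
The last day of the objection period: 10 business days after Tuesday, 2021/07/06, skipping weekends — Jul 7, Jul 8, Jul 9, Jul 12, Jul 13, Jul 14, Jul 15, Jul 16, Jul 19, Jul 20 — lands on Tuesday, 2021/07/20.
The last day of the appeal period: 20 calendar days after 2021/07/20 is 2021/08/09.
The date on which the release becomes due: 10 calendar days after 2021/08/09 is 2021/08/19.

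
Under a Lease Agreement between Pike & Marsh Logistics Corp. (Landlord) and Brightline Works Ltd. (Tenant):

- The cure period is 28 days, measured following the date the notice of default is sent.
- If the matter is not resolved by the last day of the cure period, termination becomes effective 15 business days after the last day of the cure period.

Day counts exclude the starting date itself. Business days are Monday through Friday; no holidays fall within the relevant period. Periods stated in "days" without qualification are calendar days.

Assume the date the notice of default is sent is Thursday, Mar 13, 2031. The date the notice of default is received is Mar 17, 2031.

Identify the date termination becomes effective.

The last day of the cure period: 28 calendar days after Mar 13, 2031 is Apr 10, 2031.
The date termination becomes effective: 15 business days after Thursday, Apr 10, 2031, skipping weekends — Apr 11, Apr 14, Apr 15, Apr 16, …, Apr 29, Apr 30, May 1 — lands on Thursday, May 1, 2031.

May 1, 2031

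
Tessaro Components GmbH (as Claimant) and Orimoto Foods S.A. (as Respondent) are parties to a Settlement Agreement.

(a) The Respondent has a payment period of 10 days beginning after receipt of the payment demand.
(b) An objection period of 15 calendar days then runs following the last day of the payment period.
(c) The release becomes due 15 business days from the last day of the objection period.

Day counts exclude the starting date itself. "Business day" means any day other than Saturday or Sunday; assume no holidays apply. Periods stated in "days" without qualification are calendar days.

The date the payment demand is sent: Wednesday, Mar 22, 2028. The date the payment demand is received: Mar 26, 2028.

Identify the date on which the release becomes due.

May 11, 2028

The last day of the payment period: Mar 26, 2028 + 10 days = Apr 5, 2028.
The last day of the objection period: 15 calendar days after Apr 5, 2028 is Apr 20, 2028.
The date on which the release becomes due: 15 business days after Thursday, Apr 20, 2028, skipping weekends — Apr 21, Apr 24, Apr 25, Apr 26, …, May 9, May 10, May 11 — lands on Thursday, May 11, 2028.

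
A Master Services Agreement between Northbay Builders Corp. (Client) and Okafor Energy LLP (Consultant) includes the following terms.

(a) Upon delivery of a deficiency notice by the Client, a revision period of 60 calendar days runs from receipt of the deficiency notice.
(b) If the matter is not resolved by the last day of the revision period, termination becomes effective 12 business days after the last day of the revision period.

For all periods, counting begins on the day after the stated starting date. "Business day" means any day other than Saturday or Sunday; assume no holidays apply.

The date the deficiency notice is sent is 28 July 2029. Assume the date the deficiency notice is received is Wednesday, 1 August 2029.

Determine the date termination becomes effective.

16 October 2029

The last day of the revision period: 60 calendar days after 1 August 2029 is 30 September 2029.
The date termination becomes effective: counting 12 business days from Sunday, 30 September 2029 (Oct 1, Oct 2, Oct 3, Oct 4, …, Oct 12, Oct 15, Oct 16, skipping weekends) reaches Tuesday, 16 October 2029.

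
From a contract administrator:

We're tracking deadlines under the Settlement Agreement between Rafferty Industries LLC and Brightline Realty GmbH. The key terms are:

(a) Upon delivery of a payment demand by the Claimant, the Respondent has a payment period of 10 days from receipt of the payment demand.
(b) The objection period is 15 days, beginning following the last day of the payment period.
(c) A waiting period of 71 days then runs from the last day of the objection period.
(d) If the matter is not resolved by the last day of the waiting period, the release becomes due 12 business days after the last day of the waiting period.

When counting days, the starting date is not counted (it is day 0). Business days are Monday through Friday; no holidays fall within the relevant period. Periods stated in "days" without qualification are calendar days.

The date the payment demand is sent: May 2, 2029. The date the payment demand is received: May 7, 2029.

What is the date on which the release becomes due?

Adding 10 calendar days to May 7, 2029 gives May 17, 2029, which is the last day of the payment period.
The last day of the objection period: 15 calendar days after May 17, 2029 is June 1, 2029.
The last day of the waiting period: 71 calendar days after June 1, 2029 is August 11, 2029.
The date on which the release becomes due: counting 12 business days from Saturday, August 11, 2029 (Aug 13, Aug 14, Aug 15, Aug 16, …, Aug 24, Aug 27, Aug 28, skipping weekends) reaches Tuesday, August 28, 2029.

August 28, 2029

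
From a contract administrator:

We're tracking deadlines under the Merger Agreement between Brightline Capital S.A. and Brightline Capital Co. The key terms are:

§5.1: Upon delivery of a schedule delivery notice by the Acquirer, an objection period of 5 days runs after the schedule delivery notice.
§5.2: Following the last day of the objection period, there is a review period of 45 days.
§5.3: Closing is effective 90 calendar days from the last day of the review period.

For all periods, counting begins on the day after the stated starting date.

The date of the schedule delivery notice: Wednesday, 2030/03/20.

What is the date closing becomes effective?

The last day of the objection period: 5 calendar days after 2030/03/20 is 2030/03/25.
Adding 45 calendar days to 2030/03/25 gives 2030/05/09, which is the last day of the review period.
Adding 90 calendar days to 2030/05/09 gives 2030/08/07, which is the date closing becomes effective.

2030/08/07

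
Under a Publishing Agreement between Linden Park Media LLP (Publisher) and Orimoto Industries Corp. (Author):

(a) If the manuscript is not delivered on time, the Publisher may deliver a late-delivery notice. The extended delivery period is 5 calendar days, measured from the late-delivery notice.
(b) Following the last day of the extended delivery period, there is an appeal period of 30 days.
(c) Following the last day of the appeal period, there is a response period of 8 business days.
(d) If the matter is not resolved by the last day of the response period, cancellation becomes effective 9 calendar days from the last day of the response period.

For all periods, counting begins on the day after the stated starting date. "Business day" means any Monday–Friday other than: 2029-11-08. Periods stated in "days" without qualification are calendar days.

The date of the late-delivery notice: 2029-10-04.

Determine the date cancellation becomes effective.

2029-11-29

Adding 5 calendar days to 2029-10-04 gives 2029-10-09, which is the last day of the extended delivery period.
The last day of the appeal period: 2029-10-09 + 30 days = 2029-11-08.
The last day of the response period: 8 business days after Thursday, 2029-11-08, skipping weekends — Nov 9, Nov 12, Nov 13, Nov 14, Nov 15, Nov 16, Nov 19, Nov 20 — lands on Tuesday, 2029-11-20.
The date cancellation becomes effective: 9 calendar days after 2029-11-20 is 2029-11-29.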